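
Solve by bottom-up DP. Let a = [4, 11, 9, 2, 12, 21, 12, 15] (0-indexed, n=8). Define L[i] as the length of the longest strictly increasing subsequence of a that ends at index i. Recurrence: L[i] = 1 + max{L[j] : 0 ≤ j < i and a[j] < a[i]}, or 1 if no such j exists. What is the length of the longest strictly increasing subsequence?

4

   i    0    1    2    3    4    5    6    7
a[i]    4   11    9    2   12   21   12   15
L[i]    1    2    2    1    3    4    3    4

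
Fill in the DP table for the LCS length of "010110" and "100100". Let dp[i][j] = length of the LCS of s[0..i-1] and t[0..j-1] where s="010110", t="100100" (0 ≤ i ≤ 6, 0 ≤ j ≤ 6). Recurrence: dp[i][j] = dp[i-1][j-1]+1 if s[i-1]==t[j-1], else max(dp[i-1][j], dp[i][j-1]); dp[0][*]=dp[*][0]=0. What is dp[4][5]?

3

   ''  1  0  0  1  0  0
''  0  0  0  0  0  0  0
 0  0  0  1  1  1  1  1
 1  0  1  1  1  2  2  2
 0  0  1  2  2  2  3  3
 1  0  1  2  2  3  3  3
 1  0  1  2  2  3  3  3
 0  0  1  2  3  3  4  4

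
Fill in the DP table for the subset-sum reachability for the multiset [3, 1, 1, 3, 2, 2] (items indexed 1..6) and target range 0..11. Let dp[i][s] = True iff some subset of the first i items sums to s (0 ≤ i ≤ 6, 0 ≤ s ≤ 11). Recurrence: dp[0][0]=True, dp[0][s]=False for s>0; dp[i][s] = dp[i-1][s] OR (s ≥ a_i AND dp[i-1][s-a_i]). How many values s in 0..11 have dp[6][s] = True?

12

i\s   0   1   2   3   4   5   6   7   8   9  10  11
  0   T   F   F   F   F   F   F   F   F   F   F   F
  1   T   F   F   T   F   F   F   F   F   F   F   F
  2   T   T   F   T   T   F   F   F   F   F   F   F
  3   T   T   T   T   T   T   F   F   F   F   F   F
  4   T   T   T   T   T   T   T   T   T   F   F   F
  5   T   T   T   T   T   T   T   T   T   T   T   F
  6   T   T   T   T   T   T   T   T   T   T   T   T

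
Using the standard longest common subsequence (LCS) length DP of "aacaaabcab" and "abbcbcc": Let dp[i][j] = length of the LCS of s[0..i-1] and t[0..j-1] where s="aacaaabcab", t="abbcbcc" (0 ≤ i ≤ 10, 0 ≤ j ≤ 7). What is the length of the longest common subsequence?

   ''  a  b  b  c  b  c  c
''  0  0  0  0  0  0  0  0
 a  0  1  1  1  1  1  1  1
 a  0  1  1  1  1  1  1  1
 c  0  1  1  1  2  2  2  2
 a  0  1  1  1  2  2  2  2
 a  0  1  1  1  2  2  2  2
 a  0  1  1  1  2  2  2  2
 b  0  1  2  2  2  3  3  3
 c  0  1  2  2  3  3  4  4
 a  0  1  2  2  3  3  4  4
 b  0  1  2  3  3  4  4  4

4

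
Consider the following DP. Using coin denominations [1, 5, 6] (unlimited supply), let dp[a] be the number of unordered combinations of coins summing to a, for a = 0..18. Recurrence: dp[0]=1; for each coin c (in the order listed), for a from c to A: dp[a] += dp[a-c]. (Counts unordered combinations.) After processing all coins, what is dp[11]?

after  coin     0     1     2     3     4     5     6     7     8     9    10    11    12    13    14    15    16    17    18
          1     1     1     1     1     1     1     1     1     1     1     1     1     1     1     1     1     1     1     1
          5     1     1     1     1     1     2     2     2     2     2     3     3     3     3     3     4     4     4     4
          6     1     1     1     1     1     2     3     3     3     3     4     5     6     6     6     7     8     9    10

5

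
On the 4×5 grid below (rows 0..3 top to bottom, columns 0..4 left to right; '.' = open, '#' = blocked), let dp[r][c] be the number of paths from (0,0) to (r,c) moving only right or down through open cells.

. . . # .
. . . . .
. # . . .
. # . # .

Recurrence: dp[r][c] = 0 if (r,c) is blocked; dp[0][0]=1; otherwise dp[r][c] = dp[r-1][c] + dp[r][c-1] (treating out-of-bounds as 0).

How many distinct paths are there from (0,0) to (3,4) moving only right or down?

9

r\c   0   1   2   3   4
  0   1   1   1   0   0
  1   1   2   3   3   3
  2   1   0   3   6   9
  3   1   0   3   0   9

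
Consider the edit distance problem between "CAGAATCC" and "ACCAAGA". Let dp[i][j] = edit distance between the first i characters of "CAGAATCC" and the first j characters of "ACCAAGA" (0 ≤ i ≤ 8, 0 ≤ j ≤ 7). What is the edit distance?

   ''  A  C  C  A  A  G  A
''  0  1  2  3  4  5  6  7
 C  1  1  1  2  3  4  5  6
 A  2  1  2  2  2  3  4  5
 G  3  2  2  3  3  3  3  4
 A  4  3  3  3  3  3  4  3
 A  5  4  4  4  3  3  4  4
 T  6  5  5  5  4  4  4  5
 C  7  6  5  5  5  5  5  5
 C  8  7  6  5  6  6  6  6

6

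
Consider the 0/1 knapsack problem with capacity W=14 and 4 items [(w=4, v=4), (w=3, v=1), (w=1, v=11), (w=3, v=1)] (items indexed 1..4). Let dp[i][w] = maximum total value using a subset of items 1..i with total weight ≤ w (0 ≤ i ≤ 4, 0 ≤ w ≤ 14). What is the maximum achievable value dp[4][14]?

i\w   0   1   2   3   4   5   6   7   8   9  10  11  12  13  14
  0   0   0   0   0   0   0   0   0   0   0   0   0   0   0   0
  1   0   0   0   0   4   4   4   4   4   4   4   4   4   4   4
  2   0   0   0   1   4   4   4   5   5   5   5   5   5   5   5
  3   0  11  11  11  12  15  15  15  16  16  16  16  16  16  16
  4   0  11  11  11  12  15  15  15  16  16  16  17  17  17  17

17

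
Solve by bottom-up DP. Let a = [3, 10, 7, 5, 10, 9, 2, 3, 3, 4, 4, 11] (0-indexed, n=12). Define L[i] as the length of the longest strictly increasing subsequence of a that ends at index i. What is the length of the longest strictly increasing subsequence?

   i    0    1    2    3    4    5    6    7    8    9   10   11
a[i]    3   10    7    5   10    9    2    3    3    4    4   11
L[i]    1    2    2    2    3    3    1    2    2    3    3    4

4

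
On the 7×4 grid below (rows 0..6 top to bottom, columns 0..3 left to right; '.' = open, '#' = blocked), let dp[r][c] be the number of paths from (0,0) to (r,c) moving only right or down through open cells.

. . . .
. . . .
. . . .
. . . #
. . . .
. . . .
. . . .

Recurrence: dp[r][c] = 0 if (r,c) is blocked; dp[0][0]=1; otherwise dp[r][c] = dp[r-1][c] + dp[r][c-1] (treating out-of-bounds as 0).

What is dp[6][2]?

28

r\c   0   1   2   3
  0   1   1   1   1
  1   1   2   3   4
  2   1   3   6  10
  3   1   4  10   0
  4   1   5  15  15
  5   1   6  21  36
  6   1   7  28  64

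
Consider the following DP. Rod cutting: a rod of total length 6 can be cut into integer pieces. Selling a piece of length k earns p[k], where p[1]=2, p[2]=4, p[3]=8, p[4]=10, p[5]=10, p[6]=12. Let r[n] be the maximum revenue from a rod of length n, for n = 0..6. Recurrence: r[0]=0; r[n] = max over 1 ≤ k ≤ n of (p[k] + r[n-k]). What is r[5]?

   n    0    1    2    3    4    5    6
r[n]    0    2    4    8   10   12   16

12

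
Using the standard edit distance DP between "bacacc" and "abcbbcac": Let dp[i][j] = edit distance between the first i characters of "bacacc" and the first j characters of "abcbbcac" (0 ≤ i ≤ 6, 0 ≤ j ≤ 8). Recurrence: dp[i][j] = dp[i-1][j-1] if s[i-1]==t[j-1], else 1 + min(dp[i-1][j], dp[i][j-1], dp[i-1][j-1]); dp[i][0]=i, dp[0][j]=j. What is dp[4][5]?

4

   ''  a  b  c  b  b  c  a  c
''  0  1  2  3  4  5  6  7  8
 b  1  1  1  2  3  4  5  6  7
 a  2  1  2  2  3  4  5  5  6
 c  3  2  2  2  3  4  4  5  5
 a  4  3  3  3  3  4  5  4  5
 c  5  4  4  3  4  4  4  5  4
 c  6  5  5  4  4  5  4  5  5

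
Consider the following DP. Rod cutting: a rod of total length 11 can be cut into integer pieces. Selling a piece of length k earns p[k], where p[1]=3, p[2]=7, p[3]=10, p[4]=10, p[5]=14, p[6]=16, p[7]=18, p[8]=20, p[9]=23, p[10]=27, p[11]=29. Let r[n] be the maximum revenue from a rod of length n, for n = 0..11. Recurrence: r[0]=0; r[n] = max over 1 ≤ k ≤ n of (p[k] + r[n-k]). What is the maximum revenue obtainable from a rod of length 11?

   n    0    1    2    3    4    5    6    7    8    9   10   11
r[n]    0    3    7   10   14   17   21   24   28   31   35   38

38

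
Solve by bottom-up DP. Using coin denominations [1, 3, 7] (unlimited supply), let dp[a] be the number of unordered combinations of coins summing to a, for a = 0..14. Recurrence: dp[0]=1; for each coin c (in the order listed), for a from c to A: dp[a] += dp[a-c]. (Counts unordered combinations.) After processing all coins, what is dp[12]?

7

after  coin     0     1     2     3     4     5     6     7     8     9    10    11    12    13    14
          1     1     1     1     1     1     1     1     1     1     1     1     1     1     1     1
          3     1     1     1     2     2     2     3     3     3     4     4     4     5     5     5
          7     1     1     1     2     2     2     3     4     4     5     6     6     7     8     9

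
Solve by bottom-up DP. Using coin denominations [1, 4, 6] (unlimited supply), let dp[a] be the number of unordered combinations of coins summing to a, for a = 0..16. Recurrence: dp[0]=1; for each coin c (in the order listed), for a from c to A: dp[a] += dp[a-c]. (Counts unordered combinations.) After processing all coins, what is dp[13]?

7

after  coin     0     1     2     3     4     5     6     7     8     9    10    11    12    13    14    15    16
          1     1     1     1     1     1     1     1     1     1     1     1     1     1     1     1     1     1
          4     1     1     1     1     2     2     2     2     3     3     3     3     4     4     4     4     5
          6     1     1     1     1     2     2     3     3     4     4     5     5     7     7     8     8    10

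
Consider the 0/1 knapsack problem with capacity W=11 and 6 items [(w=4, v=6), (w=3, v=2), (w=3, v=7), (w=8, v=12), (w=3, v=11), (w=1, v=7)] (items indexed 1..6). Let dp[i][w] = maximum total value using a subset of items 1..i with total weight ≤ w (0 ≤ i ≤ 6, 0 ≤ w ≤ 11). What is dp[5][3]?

11

i\w   0   1   2   3   4   5   6   7   8   9  10  11
  0   0   0   0   0   0   0   0   0   0   0   0   0
  1   0   0   0   0   6   6   6   6   6   6   6   6
  2   0   0   0   2   6   6   6   8   8   8   8   8
  3   0   0   0   7   7   7   9  13  13  13  15  15
  4   0   0   0   7   7   7   9  13  13  13  15  19
  5   0   0   0  11  11  11  18  18  18  20  24  24
  6   0   7   7  11  18  18  18  25  25  25  27  31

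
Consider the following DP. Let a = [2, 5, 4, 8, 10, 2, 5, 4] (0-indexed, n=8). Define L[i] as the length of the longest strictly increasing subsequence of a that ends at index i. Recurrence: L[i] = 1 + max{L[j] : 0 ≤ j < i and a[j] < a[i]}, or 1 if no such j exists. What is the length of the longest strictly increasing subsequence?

4

   i    0    1    2    3    4    5    6    7
a[i]    2    5    4    8   10    2    5    4
L[i]    1    2    2    3    4    1    3    2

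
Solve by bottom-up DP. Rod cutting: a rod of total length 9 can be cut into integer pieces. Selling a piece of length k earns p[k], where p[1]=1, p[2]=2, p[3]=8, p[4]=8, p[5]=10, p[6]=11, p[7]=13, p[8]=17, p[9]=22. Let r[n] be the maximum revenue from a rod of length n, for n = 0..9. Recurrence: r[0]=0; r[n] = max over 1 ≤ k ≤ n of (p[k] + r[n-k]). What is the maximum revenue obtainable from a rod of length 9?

   n    0    1    2    3    4    5    6    7    8    9
r[n]    0    1    2    8    9   10   16   17   18   24

24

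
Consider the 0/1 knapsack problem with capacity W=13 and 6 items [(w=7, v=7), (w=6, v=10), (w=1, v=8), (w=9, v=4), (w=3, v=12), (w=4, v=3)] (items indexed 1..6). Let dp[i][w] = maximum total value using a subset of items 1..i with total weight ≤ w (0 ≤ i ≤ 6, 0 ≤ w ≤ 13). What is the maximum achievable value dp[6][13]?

i\w   0   1   2   3   4   5   6   7   8   9  10  11  12  13
  0   0   0   0   0   0   0   0   0   0   0   0   0   0   0
  1   0   0   0   0   0   0   0   7   7   7   7   7   7   7
  2   0   0   0   0   0   0  10  10  10  10  10  10  10  17
  3   0   8   8   8   8   8  10  18  18  18  18  18  18  18
  4   0   8   8   8   8   8  10  18  18  18  18  18  18  18
  5   0   8   8  12  20  20  20  20  20  22  30  30  30  30
  6   0   8   8  12  20  20  20  20  23  23  30  30  30  30

30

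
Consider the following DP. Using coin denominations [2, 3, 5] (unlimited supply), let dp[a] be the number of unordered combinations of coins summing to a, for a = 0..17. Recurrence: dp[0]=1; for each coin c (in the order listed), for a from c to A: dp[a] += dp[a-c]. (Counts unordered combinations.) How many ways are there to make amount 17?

after  coin     0     1     2     3     4     5     6     7     8     9    10    11    12    13    14    15    16    17
          2     1     0     1     0     1     0     1     0     1     0     1     0     1     0     1     0     1     0
          3     1     0     1     1     1     1     2     1     2     2     2     2     3     2     3     3     3     3
          5     1     0     1     1     1     2     2     2     3     3     4     4     5     5     6     7     7     8

8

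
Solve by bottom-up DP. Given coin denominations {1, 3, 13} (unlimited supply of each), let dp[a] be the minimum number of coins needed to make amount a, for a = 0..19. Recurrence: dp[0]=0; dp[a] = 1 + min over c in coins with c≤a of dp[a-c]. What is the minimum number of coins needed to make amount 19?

 a  0  1  2  3  4  5  6  7  8  9 10 11 12 13 14 15 16 17 18 19
dp  0  1  2  1  2  3  2  3  4  3  4  5  4  1  2  3  2  3  4  3

3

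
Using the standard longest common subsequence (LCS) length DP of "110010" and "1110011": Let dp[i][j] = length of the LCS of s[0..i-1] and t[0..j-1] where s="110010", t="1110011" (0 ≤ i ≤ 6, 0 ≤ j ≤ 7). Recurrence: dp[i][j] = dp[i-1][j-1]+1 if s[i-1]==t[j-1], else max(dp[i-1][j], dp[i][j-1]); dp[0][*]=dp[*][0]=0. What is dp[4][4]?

3

   ''  1  1  1  0  0  1  1
''  0  0  0  0  0  0  0  0
 1  0  1  1  1  1  1  1  1
 1  0  1  2  2  2  2  2  2
 0  0  1  2  2  3  3  3  3
 0  0  1  2  2  3  4  4  4
 1  0  1  2  3  3  4  5  5
 0  0  1  2  3  4  4  5  5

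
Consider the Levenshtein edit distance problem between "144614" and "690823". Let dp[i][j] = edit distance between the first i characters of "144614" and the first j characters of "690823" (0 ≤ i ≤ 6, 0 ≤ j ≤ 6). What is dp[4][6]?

6

   ''  6  9  0  8  2  3
''  0  1  2  3  4  5  6
 1  1  1  2  3  4  5  6
 4  2  2  2  3  4  5  6
 4  3  3  3  3  4  5  6
 6  4  3  4  4  4  5  6
 1  5  4  4  5  5  5  6
 4  6  5  5  5  6  6  6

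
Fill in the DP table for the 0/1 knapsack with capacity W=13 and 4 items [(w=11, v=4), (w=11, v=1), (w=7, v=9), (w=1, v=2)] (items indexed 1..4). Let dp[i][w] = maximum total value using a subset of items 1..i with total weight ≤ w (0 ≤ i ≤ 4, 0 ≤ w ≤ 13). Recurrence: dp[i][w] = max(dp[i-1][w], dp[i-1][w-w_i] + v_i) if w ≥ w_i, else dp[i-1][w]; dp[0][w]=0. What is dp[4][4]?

2

i\w   0   1   2   3   4   5   6   7   8   9  10  11  12  13
  0   0   0   0   0   0   0   0   0   0   0   0   0   0   0
  1   0   0   0   0   0   0   0   0   0   0   0   4   4   4
  2   0   0   0   0   0   0   0   0   0   0   0   4   4   4
  3   0   0   0   0   0   0   0   9   9   9   9   9   9   9
  4   0   2   2   2   2   2   2   9  11  11  11  11  11  11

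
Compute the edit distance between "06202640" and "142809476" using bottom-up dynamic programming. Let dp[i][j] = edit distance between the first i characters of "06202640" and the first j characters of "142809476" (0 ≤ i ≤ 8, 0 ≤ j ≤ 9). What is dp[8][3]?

7

   ''  1  4  2  8  0  9  4  7  6
''  0  1  2  3  4  5  6  7  8  9
 0  1  1  2  3  4  4  5  6  7  8
 6  2  2  2  3  4  5  5  6  7  7
 2  3  3  3  2  3  4  5  6  7  8
 0  4  4  4  3  3  3  4  5  6  7
 2  5  5  5  4  4  4  4  5  6  7
 6  6  6  6  5  5  5  5  5  6  6
 4  7  7  6  6  6  6  6  5  6  7
 0  8  8  7  7  7  6  7  6  6  7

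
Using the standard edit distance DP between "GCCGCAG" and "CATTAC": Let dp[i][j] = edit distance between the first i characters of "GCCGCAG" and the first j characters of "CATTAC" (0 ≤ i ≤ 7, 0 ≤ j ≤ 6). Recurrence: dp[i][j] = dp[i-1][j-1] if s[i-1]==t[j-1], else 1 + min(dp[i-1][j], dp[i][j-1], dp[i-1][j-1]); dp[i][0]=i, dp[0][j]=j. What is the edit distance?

   ''  C  A  T  T  A  C
''  0  1  2  3  4  5  6
 G  1  1  2  3  4  5  6
 C  2  1  2  3  4  5  5
 C  3  2  2  3  4  5  5
 G  4  3  3  3  4  5  6
 C  5  4  4  4  4  5  5
 A  6  5  4  5  5  4  5
 G  7  6  5  5  6  5  5

5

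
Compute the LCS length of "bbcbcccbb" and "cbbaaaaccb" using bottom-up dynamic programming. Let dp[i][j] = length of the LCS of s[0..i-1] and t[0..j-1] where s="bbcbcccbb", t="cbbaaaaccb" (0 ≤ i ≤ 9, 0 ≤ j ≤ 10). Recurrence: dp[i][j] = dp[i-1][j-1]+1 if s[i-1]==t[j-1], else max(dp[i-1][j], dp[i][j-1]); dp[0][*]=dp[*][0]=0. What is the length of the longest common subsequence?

5

   ''  c  b  b  a  a  a  a  c  c  b
''  0  0  0  0  0  0  0  0  0  0  0
 b  0  0  1  1  1  1  1  1  1  1  1
 b  0  0  1  2  2  2  2  2  2  2  2
 c  0  1  1  2  2  2  2  2  3  3  3
 b  0  1  2  2  2  2  2  2  3  3  4
 c  0  1  2  2  2  2  2  2  3  4  4
 c  0  1  2  2  2  2  2  2  3  4  4
 c  0  1  2  2  2  2  2  2  3  4  4
 b  0  1  2  3  3  3  3  3  3  4  5
 b  0  1  2  3  3  3  3  3  3  4  5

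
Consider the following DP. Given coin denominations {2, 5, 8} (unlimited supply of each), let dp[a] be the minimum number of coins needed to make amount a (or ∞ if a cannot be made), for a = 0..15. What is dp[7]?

2

 a  0  1  2  3  4  5  6  7  8  9 10 11 12 13 14 15
dp  0  -  1  -  2  1  3  2  1  3  2  4  3  2  4  3
(- denotes ∞ / unreachable)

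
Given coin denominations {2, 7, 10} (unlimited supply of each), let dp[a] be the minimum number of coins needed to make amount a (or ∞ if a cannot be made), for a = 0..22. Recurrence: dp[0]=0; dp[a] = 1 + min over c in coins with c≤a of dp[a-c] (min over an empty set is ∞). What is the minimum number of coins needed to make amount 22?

3

 a  0  1  2  3  4  5  6  7  8  9 10 11 12 13 14 15 16 17 18 19 20 21 22
dp  0  -  1  -  2  -  3  1  4  2  1  3  2  4  2  5  3  2  4  3  2  3  3
(- denotes ∞ / unreachable)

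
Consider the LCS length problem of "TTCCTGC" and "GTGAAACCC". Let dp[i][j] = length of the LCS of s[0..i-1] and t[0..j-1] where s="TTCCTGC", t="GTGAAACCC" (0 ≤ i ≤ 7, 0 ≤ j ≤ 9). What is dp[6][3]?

2

   ''  G  T  G  A  A  A  C  C  C
''  0  0  0  0  0  0  0  0  0  0
 T  0  0  1  1  1  1  1  1  1  1
 T  0  0  1  1  1  1  1  1  1  1
 C  0  0  1  1  1  1  1  2  2  2
 C  0  0  1  1  1  1  1  2  3  3
 T  0  0  1  1  1  1  1  2  3  3
 G  0  1  1  2  2  2  2  2  3  3
 C  0  1  1  2  2  2  2  3  3  4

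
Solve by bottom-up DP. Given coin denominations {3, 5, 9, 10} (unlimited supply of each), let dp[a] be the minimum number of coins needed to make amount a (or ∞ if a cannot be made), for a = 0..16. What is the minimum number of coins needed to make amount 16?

3

 a  0  1  2  3  4  5  6  7  8  9 10 11 12 13 14 15 16
dp  0  -  -  1  -  1  2  -  2  1  1  3  2  2  2  2  3
(- denotes ∞ / unreachable)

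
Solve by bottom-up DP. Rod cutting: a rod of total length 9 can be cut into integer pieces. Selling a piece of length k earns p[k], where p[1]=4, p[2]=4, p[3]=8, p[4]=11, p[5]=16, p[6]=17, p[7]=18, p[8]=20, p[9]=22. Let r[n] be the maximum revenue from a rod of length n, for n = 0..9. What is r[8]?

   n    0    1    2    3    4    5    6    7    8    9
r[n]    0    4    8   12   16   20   24   28   32   36

32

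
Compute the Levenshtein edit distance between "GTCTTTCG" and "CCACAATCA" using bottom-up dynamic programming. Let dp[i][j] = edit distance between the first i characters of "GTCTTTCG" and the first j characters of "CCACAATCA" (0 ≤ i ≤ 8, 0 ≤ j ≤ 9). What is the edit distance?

6

   ''  C  C  A  C  A  A  T  C  A
''  0  1  2  3  4  5  6  7  8  9
 G  1  1  2  3  4  5  6  7  8  9
 T  2  2  2  3  4  5  6  6  7  8
 C  3  2  2  3  3  4  5  6  6  7
 T  4  3  3  3  4  4  5  5  6  7
 T  5  4  4  4  4  5  5  5  6  7
 T  6  5  5  5  5  5  6  5  6  7
 C  7  6  5  6  5  6  6  6  5  6
 G  8  7  6  6  6  6  7  7  6  6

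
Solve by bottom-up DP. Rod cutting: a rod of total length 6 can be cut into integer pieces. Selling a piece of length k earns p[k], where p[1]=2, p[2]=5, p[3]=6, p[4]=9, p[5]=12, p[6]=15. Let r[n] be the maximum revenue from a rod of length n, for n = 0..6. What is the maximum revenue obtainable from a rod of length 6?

   n    0    1    2    3    4    5    6
r[n]    0    2    5    7   10   12   15

15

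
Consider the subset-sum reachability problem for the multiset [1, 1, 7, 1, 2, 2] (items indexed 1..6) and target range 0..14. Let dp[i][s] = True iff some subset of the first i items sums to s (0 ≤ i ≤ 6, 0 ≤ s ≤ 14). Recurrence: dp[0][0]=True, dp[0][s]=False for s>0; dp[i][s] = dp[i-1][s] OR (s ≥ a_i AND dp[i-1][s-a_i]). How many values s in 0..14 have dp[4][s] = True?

8

i\s   0   1   2   3   4   5   6   7   8   9  10  11  12  13  14
  0   T   F   F   F   F   F   F   F   F   F   F   F   F   F   F
  1   T   T   F   F   F   F   F   F   F   F   F   F   F   F   F
  2   T   T   T   F   F   F   F   F   F   F   F   F   F   F   F
  3   T   T   T   F   F   F   F   T   T   T   F   F   F   F   F
  4   T   T   T   T   F   F   F   T   T   T   T   F   F   F   F
  5   T   T   T   T   T   T   F   T   T   T   T   T   T   F   F
  6   T   T   T   T   T   T   T   T   T   T   T   T   T   T   T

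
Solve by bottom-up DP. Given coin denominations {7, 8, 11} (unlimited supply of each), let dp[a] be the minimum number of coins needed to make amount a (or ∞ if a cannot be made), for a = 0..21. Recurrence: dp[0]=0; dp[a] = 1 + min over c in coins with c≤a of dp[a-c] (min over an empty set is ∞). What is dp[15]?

2

 a  0  1  2  3  4  5  6  7  8  9 10 11 12 13 14 15 16 17 18 19 20 21
dp  0  -  -  -  -  -  -  1  1  -  -  1  -  -  2  2  2  -  2  2  -  3
(- denotes ∞ / unreachable)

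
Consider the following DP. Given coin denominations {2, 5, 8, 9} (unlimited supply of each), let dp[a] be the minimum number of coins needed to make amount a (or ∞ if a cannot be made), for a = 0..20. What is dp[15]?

 a  0  1  2  3  4  5  6  7  8  9 10 11 12 13 14 15 16 17 18 19 20
dp  0  -  1  -  2  1  3  2  1  1  2  2  3  2  2  3  2  2  2  3  3
(- denotes ∞ / unreachable)

3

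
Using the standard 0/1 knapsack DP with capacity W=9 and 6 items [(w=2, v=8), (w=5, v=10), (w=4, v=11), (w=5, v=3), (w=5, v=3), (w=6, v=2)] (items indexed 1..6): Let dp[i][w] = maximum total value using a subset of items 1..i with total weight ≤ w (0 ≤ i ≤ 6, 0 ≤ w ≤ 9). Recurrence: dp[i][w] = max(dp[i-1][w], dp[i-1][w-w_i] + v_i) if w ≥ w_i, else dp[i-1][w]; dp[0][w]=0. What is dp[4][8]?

19

i\w   0   1   2   3   4   5   6   7   8   9
  0   0   0   0   0   0   0   0   0   0   0
  1   0   0   8   8   8   8   8   8   8   8
  2   0   0   8   8   8  10  10  18  18  18
  3   0   0   8   8  11  11  19  19  19  21
  4   0   0   8   8  11  11  19  19  19  21
  5   0   0   8   8  11  11  19  19  19  21
  6   0   0   8   8  11  11  19  19  19  21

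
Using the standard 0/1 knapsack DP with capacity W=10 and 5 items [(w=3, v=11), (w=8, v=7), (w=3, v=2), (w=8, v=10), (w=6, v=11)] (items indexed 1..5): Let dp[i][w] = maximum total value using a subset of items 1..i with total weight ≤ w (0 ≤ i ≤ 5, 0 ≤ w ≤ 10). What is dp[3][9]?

13

i\w   0   1   2   3   4   5   6   7   8   9  10
  0   0   0   0   0   0   0   0   0   0   0   0
  1   0   0   0  11  11  11  11  11  11  11  11
  2   0   0   0  11  11  11  11  11  11  11  11
  3   0   0   0  11  11  11  13  13  13  13  13
  4   0   0   0  11  11  11  13  13  13  13  13
  5   0   0   0  11  11  11  13  13  13  22  22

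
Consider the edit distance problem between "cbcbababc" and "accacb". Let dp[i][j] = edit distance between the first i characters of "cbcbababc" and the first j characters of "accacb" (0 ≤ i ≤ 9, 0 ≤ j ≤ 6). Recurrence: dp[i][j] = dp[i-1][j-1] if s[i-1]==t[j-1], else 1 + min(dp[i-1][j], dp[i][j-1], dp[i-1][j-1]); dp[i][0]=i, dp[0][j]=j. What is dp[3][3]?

2

   ''  a  c  c  a  c  b
''  0  1  2  3  4  5  6
 c  1  1  1  2  3  4  5
 b  2  2  2  2  3  4  4
 c  3  3  2  2  3  3  4
 b  4  4  3  3  3  4  3
 a  5  4  4  4  3  4  4
 b  6  5  5  5  4  4  4
 a  7  6  6  6  5  5  5
 b  8  7  7  7  6  6  5
 c  9  8  7  7  7  6  6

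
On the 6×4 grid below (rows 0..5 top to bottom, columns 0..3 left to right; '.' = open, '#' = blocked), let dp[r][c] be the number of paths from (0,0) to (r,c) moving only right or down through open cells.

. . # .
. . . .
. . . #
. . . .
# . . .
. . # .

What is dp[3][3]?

9

r\c   0   1   2   3
  0   1   1   0   0
  1   1   2   2   2
  2   1   3   5   0
  3   1   4   9   9
  4   0   4  13  22
  5   0   4   0  22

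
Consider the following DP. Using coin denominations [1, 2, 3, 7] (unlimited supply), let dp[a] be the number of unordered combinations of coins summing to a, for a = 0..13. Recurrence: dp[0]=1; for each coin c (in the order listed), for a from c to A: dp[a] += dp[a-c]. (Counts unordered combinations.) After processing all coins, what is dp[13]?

after  coin     0     1     2     3     4     5     6     7     8     9    10    11    12    13
          1     1     1     1     1     1     1     1     1     1     1     1     1     1     1
          2     1     1     2     2     3     3     4     4     5     5     6     6     7     7
          3     1     1     2     3     4     5     7     8    10    12    14    16    19    21
          7     1     1     2     3     4     5     7     9    11    14    17    20    24    28

28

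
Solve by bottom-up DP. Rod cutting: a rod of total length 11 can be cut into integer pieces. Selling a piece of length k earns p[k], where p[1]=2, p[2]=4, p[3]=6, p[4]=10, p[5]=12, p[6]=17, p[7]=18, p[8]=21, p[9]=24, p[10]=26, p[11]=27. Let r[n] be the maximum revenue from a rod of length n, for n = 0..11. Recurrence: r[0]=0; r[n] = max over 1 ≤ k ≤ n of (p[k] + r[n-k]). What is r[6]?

   n    0    1    2    3    4    5    6    7    8    9   10   11
r[n]    0    2    4    6   10   12   17   19   21   24   27   29

17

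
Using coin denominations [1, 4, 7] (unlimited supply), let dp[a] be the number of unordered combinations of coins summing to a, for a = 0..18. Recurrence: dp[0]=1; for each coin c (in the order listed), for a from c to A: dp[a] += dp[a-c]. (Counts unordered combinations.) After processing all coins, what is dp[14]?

7

after  coin     0     1     2     3     4     5     6     7     8     9    10    11    12    13    14    15    16    17    18
          1     1     1     1     1     1     1     1     1     1     1     1     1     1     1     1     1     1     1     1
          4     1     1     1     1     2     2     2     2     3     3     3     3     4     4     4     4     5     5     5
          7     1     1     1     1     2     2     2     3     4     4     4     5     6     6     7     8     9     9    10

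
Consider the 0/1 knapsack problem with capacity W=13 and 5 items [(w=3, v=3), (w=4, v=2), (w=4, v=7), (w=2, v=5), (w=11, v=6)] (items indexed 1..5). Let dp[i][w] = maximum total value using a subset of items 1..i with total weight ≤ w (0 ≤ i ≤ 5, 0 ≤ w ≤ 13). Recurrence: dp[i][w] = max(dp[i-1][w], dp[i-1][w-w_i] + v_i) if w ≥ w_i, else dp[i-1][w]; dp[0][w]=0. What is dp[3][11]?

i\w   0   1   2   3   4   5   6   7   8   9  10  11  12  13
  0   0   0   0   0   0   0   0   0   0   0   0   0   0   0
  1   0   0   0   3   3   3   3   3   3   3   3   3   3   3
  2   0   0   0   3   3   3   3   5   5   5   5   5   5   5
  3   0   0   0   3   7   7   7  10  10  10  10  12  12  12
  4   0   0   5   5   7   8  12  12  12  15  15  15  15  17
  5   0   0   5   5   7   8  12  12  12  15  15  15  15  17

12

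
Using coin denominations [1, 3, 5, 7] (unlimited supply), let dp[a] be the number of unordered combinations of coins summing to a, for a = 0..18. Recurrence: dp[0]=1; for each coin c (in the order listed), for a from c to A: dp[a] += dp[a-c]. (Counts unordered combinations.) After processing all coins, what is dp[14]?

after  coin     0     1     2     3     4     5     6     7     8     9    10    11    12    13    14    15    16    17    18
          1     1     1     1     1     1     1     1     1     1     1     1     1     1     1     1     1     1     1     1
          3     1     1     1     2     2     2     3     3     3     4     4     4     5     5     5     6     6     6     7
          5     1     1     1     2     2     3     4     4     5     6     7     8     9    10    11    13    14    15    17
          7     1     1     1     2     2     3     4     5     6     7     9    10    12    14    16    19    21    24    27

16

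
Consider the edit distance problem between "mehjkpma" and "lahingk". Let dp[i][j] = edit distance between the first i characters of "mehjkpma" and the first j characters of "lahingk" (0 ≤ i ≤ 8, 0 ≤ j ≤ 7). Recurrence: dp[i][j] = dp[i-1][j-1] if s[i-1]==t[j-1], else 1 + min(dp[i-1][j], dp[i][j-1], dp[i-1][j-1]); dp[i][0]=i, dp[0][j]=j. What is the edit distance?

   ''  l  a  h  i  n  g  k
''  0  1  2  3  4  5  6  7
 m  1  1  2  3  4  5  6  7
 e  2  2  2  3  4  5  6  7
 h  3  3  3  2  3  4  5  6
 j  4  4  4  3  3  4  5  6
 k  5  5  5  4  4  4  5  5
 p  6  6  6  5  5  5  5  6
 m  7  7  7  6  6  6  6  6
 a  8  8  7  7  7  7  7  7

7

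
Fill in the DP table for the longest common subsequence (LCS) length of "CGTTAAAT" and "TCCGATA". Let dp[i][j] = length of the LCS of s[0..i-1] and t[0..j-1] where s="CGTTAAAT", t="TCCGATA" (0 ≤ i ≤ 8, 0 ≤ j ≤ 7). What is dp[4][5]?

   ''  T  C  C  G  A  T  A
''  0  0  0  0  0  0  0  0
 C  0  0  1  1  1  1  1  1
 G  0  0  1  1  2  2  2  2
 T  0  1  1  1  2  2  3  3
 T  0  1  1  1  2  2  3  3
 A  0  1  1  1  2  3  3  4
 A  0  1  1  1  2  3  3  4
 A  0  1  1  1  2  3  3  4
 T  0  1  1  1  2  3  4  4

2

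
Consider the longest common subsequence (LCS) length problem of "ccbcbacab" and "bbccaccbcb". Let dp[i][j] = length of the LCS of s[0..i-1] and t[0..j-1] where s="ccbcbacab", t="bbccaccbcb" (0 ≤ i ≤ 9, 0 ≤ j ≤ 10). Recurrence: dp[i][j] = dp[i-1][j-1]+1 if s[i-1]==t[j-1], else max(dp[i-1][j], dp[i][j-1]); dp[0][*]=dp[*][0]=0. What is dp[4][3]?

   ''  b  b  c  c  a  c  c  b  c  b
''  0  0  0  0  0  0  0  0  0  0  0
 c  0  0  0  1  1  1  1  1  1  1  1
 c  0  0  0  1  2  2  2  2  2  2  2
 b  0  1  1  1  2  2  2  2  3  3  3
 c  0  1  1  2  2  2  3  3  3  4  4
 b  0  1  2  2  2  2  3  3  4  4  5
 a  0  1  2  2  2  3  3  3  4  4  5
 c  0  1  2  3  3  3  4  4  4  5  5
 a  0  1  2  3  3  4  4  4  4  5  5
 b  0  1  2  3  3  4  4  4  5  5  6

2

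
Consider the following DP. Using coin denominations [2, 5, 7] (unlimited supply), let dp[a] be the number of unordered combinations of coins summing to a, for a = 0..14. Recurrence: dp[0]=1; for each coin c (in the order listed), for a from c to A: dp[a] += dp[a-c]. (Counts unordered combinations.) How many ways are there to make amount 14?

after  coin     0     1     2     3     4     5     6     7     8     9    10    11    12    13    14
          2     1     0     1     0     1     0     1     0     1     0     1     0     1     0     1
          5     1     0     1     0     1     1     1     1     1     1     2     1     2     1     2
          7     1     0     1     0     1     1     1     2     1     2     2     2     3     2     4

4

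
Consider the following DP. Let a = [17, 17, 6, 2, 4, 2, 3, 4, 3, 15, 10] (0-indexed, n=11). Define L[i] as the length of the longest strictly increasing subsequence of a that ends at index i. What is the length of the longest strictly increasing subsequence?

4

   i    0    1    2    3    4    5    6    7    8    9   10
a[i]   17   17    6    2    4    2    3    4    3   15   10
L[i]    1    1    1    1    2    1    2    3    2    4    4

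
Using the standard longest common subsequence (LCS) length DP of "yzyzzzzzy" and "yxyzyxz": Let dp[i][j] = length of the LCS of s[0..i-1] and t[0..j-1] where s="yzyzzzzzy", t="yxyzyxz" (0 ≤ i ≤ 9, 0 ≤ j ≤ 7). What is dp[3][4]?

2

   ''  y  x  y  z  y  x  z
''  0  0  0  0  0  0  0  0
 y  0  1  1  1  1  1  1  1
 z  0  1  1  1  2  2  2  2
 y  0  1  1  2  2  3  3  3
 z  0  1  1  2  3  3  3  4
 z  0  1  1  2  3  3  3  4
 z  0  1  1  2  3  3  3  4
 z  0  1  1  2  3  3  3  4
 z  0  1  1  2  3  3  3  4
 y  0  1  1  2  3  4  4  4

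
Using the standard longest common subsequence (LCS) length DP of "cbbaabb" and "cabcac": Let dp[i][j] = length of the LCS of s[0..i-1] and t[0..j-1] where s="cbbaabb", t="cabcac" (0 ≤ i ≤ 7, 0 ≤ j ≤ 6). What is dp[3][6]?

2

   ''  c  a  b  c  a  c
''  0  0  0  0  0  0  0
 c  0  1  1  1  1  1  1
 b  0  1  1  2  2  2  2
 b  0  1  1  2  2  2  2
 a  0  1  2  2  2  3  3
 a  0  1  2  2  2  3  3
 b  0  1  2  3  3  3  3
 b  0  1  2  3  3  3  3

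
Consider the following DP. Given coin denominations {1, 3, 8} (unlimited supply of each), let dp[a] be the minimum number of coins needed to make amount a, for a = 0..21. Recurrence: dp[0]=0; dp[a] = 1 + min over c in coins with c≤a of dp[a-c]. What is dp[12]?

 a  0  1  2  3  4  5  6  7  8  9 10 11 12 13 14 15 16 17 18 19 20 21
dp  0  1  2  1  2  3  2  3  1  2  3  2  3  4  3  4  2  3  4  3  4  5

3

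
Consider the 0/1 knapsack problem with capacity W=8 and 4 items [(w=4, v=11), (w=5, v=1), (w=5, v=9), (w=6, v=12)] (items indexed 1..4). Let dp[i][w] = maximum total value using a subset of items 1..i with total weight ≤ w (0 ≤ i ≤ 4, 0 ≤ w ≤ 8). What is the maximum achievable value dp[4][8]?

i\w   0   1   2   3   4   5   6   7   8
  0   0   0   0   0   0   0   0   0   0
  1   0   0   0   0  11  11  11  11  11
  2   0   0   0   0  11  11  11  11  11
  3   0   0   0   0  11  11  11  11  11
  4   0   0   0   0  11  11  12  12  12

12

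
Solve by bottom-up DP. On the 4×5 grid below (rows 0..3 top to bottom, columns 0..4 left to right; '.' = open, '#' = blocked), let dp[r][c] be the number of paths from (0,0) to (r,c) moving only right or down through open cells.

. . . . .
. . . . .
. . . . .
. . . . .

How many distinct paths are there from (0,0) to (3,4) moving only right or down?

35

r\c   0   1   2   3   4
  0   1   1   1   1   1
  1   1   2   3   4   5
  2   1   3   6  10  15
  3   1   4  10  20  35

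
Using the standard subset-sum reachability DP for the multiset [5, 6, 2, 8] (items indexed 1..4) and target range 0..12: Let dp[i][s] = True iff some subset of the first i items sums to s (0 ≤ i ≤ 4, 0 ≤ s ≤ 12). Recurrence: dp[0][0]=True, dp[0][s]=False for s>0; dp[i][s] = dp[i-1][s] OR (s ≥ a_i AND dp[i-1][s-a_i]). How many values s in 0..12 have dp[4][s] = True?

8

i\s   0   1   2   3   4   5   6   7   8   9  10  11  12
  0   T   F   F   F   F   F   F   F   F   F   F   F   F
  1   T   F   F   F   F   T   F   F   F   F   F   F   F
  2   T   F   F   F   F   T   T   F   F   F   F   T   F
  3   T   F   T   F   F   T   T   T   T   F   F   T   F
  4   T   F   T   F   F   T   T   T   T   F   T   T   F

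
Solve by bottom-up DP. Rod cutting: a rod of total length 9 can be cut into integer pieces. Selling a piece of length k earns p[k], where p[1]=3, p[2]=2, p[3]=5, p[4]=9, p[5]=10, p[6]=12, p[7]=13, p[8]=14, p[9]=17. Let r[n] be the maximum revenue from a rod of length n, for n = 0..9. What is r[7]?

21

   n    0    1    2    3    4    5    6    7    8    9
r[n]    0    3    6    9   12   15   18   21   24   27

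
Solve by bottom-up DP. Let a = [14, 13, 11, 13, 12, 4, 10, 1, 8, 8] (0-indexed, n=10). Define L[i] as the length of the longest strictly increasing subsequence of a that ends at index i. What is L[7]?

1

   i    0    1    2    3    4    5    6    7    8    9
a[i]   14   13   11   13   12    4   10    1    8    8
L[i]    1    1    1    2    2    1    2    1    2    2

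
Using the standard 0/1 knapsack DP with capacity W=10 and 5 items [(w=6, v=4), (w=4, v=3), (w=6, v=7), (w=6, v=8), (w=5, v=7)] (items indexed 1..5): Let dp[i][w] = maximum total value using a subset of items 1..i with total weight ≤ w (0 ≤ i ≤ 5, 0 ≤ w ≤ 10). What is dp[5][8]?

i\w   0   1   2   3   4   5   6   7   8   9  10
  0   0   0   0   0   0   0   0   0   0   0   0
  1   0   0   0   0   0   0   4   4   4   4   4
  2   0   0   0   0   3   3   4   4   4   4   7
  3   0   0   0   0   3   3   7   7   7   7  10
  4   0   0   0   0   3   3   8   8   8   8  11
  5   0   0   0   0   3   7   8   8   8  10  11

8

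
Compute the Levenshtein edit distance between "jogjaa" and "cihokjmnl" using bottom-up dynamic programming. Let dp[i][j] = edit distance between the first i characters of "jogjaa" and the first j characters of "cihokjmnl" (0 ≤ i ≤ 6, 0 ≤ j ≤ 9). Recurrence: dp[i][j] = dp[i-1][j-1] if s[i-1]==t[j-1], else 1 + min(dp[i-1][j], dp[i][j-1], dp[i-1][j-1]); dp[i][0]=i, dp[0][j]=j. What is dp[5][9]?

7

   ''  c  i  h  o  k  j  m  n  l
''  0  1  2  3  4  5  6  7  8  9
 j  1  1  2  3  4  5  5  6  7  8
 o  2  2  2  3  3  4  5  6  7  8
 g  3  3  3  3  4  4  5  6  7  8
 j  4  4  4  4  4  5  4  5  6  7
 a  5  5  5  5  5  5  5  5  6  7
 a  6  6  6  6  6  6  6  6  6  7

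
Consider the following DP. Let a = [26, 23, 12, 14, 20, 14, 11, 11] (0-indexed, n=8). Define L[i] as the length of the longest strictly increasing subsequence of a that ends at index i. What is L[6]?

1

   i    0    1    2    3    4    5    6    7
a[i]   26   23   12   14   20   14   11   11
L[i]    1    1    1    2    3    2    1    1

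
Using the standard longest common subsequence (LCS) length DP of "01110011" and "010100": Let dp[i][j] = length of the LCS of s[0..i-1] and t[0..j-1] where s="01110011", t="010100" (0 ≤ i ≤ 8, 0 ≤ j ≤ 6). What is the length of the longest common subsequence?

5

   ''  0  1  0  1  0  0
''  0  0  0  0  0  0  0
 0  0  1  1  1  1  1  1
 1  0  1  2  2  2  2  2
 1  0  1  2  2  3  3  3
 1  0  1  2  2  3  3  3
 0  0  1  2  3  3  4  4
 0  0  1  2  3  3  4  5
 1  0  1  2  3  4  4  5
 1  0  1  2  3  4  4  5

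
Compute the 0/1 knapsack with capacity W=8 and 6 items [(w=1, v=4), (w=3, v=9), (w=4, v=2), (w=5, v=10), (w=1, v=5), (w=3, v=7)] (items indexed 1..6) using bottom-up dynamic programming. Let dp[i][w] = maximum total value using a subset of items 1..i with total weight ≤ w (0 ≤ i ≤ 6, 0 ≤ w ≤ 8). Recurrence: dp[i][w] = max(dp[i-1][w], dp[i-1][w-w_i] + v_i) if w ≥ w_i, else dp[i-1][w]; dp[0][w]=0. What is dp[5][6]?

i\w   0   1   2   3   4   5   6   7   8
  0   0   0   0   0   0   0   0   0   0
  1   0   4   4   4   4   4   4   4   4
  2   0   4   4   9  13  13  13  13  13
  3   0   4   4   9  13  13  13  13  15
  4   0   4   4   9  13  13  14  14  19
  5   0   5   9   9  14  18  18  19  19
  6   0   5   9   9  14  18  18  21  25

18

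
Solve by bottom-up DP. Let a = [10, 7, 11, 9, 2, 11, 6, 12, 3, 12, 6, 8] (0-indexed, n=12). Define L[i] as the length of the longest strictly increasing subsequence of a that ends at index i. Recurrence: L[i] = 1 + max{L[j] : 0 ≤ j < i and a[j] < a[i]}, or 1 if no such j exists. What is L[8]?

   i    0    1    2    3    4    5    6    7    8    9   10   11
a[i]   10    7   11    9    2   11    6   12    3   12    6    8
L[i]    1    1    2    2    1    3    2    4    2    4    3    4

2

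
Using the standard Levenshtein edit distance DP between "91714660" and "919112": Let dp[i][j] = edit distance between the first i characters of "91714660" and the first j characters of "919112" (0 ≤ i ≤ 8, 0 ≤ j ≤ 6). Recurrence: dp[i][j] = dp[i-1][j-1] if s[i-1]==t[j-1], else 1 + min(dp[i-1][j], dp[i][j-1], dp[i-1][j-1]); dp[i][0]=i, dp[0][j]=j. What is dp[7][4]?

   ''  9  1  9  1  1  2
''  0  1  2  3  4  5  6
 9  1  0  1  2  3  4  5
 1  2  1  0  1  2  3  4
 7  3  2  1  1  2  3  4
 1  4  3  2  2  1  2  3
 4  5  4  3  3  2  2  3
 6  6  5  4  4  3  3  3
 6  7  6  5  5  4  4  4
 0  8  7  6  6  5  5  5

4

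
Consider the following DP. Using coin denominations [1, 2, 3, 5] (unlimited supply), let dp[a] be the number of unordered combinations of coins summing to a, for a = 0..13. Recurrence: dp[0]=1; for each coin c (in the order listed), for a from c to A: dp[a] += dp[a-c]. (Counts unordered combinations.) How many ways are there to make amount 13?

after  coin     0     1     2     3     4     5     6     7     8     9    10    11    12    13
          1     1     1     1     1     1     1     1     1     1     1     1     1     1     1
          2     1     1     2     2     3     3     4     4     5     5     6     6     7     7
          3     1     1     2     3     4     5     7     8    10    12    14    16    19    21
          5     1     1     2     3     4     6     8    10    13    16    20    24    29    34

34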